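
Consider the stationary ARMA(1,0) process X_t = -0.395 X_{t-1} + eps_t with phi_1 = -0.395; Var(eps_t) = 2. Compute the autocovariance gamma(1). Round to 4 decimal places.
\gamma(1) = -0.9360

Multiply the model equation by X_{t-k} and take expectations. With theta_0 = psi_0 = 1 and psi_j the MA(infinity) weights, this gives
  gamma(k) - sum_i phi_i gamma(k-i) = c_k,
  c_k = sigma^2 * sum_{j=k..q} theta_j psi_{j-k}   (c_k = 0 for k > q),
using gamma(-m) = gamma(m).
Pure AR (q = 0): c_0 = sigma^2 = 2, c_k = 0 for k >= 1.
Equations for k = 0 and k = 1 (AR order 1):
  gamma(0) = phi_1 gamma(1) + c_0
  gamma(1) = phi_1 gamma(0) + c_1
Substituting the second into the first: gamma(0) (1 - phi_1^2) = c_0 + phi_1 c_1, so
  gamma(0) = c_0 / (1 - phi_1^2) = 2 / (1 - (-0.395)^2) = 2 / 0.843975 = 2.369738.
  gamma(1) = phi_1 gamma(0) = (-0.395)(2.369738) = -0.936047.
Therefore gamma(1) = -0.9360 (to 4 decimal places).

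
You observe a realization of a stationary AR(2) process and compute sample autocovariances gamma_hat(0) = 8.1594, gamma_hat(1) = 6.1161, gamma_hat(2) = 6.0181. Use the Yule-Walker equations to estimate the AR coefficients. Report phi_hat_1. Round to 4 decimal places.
\hat\phi_{1} = 0.4490

The Yule-Walker equations for an AR(p) process read, in matrix form,
  Gamma_p phi = r_p,   with   (Gamma_p)_{ij} = gamma(|i - j|),
                       (r_p)_i = gamma(i),   i,j = 1..p.
Substitute the sample gammas (Toeplitz matrix and right-hand side of size 2):
  Gamma_p = [[8.1594, 6.1161], [6.1161, 8.1594]]
  r_p     = [6.1161, 6.0181]
Written out:
  8.1594 phi_1 + 6.1161 phi_2 = 6.1161
  6.1161 phi_1 + 8.1594 phi_2 = 6.0181
Solve by Cramer's rule:
  det = gamma(0)^2 - gamma(1)^2 = (8.1594)^2 - (6.1161)^2 = 66.57580836 - 37.40667921 = 29.16912915
  phi_hat_1 = [gamma(1) gamma(0) - gamma(1) gamma(2)] / det = [(6.1161)(8.1594) - (6.1161)(6.0181)] / 29.16912915 = 13.09640493 / 29.16912915 = 0.449
  phi_hat_2 = [gamma(0) gamma(2) - gamma(1)^2] / det = [(8.1594)(6.0181) - (6.1161)^2] / 29.16912915 = 11.69740593 / 29.16912915 = 0.401
So phi_hat = [0.4490, 0.4010].
Therefore phi_hat_1 = 0.4490.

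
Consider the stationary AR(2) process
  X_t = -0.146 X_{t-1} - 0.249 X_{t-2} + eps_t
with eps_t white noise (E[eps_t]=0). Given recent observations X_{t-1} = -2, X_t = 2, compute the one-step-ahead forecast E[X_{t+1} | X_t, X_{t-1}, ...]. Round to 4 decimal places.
E[X_{t+1} \mid \mathcal F_t] = 0.2060

For an AR(p) model X_t = c + sum_i phi_i X_{t-i} + eps_t, the
one-step-ahead conditional mean is
  E[X_{t+1} | X_t, ...] = c + sum_i phi_i X_{t+1-i}.
Substitute known values:
  E[X_{t+1} | ...] = (-0.146) * (2) + (-0.249) * (-2)
                   = 0.2060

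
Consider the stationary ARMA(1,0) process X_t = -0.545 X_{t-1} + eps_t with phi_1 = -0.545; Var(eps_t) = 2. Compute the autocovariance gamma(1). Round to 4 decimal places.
\gamma(1) = -1.5506

Multiply the model equation by X_{t-k} and take expectations. With theta_0 = psi_0 = 1 and psi_j the MA(infinity) weights, this gives
  gamma(k) - sum_i phi_i gamma(k-i) = c_k,
  c_k = sigma^2 * sum_{j=k..q} theta_j psi_{j-k}   (c_k = 0 for k > q),
using gamma(-m) = gamma(m).
Pure AR (q = 0): c_0 = sigma^2 = 2, c_k = 0 for k >= 1.
Equations for k = 0 and k = 1 (AR order 1):
  gamma(0) = phi_1 gamma(1) + c_0
  gamma(1) = phi_1 gamma(0) + c_1
Substituting the second into the first: gamma(0) (1 - phi_1^2) = c_0 + phi_1 c_1, so
  gamma(0) = c_0 / (1 - phi_1^2) = 2 / (1 - (-0.545)^2) = 2 / 0.702975 = 2.845051.
  gamma(1) = phi_1 gamma(0) = (-0.545)(2.845051) = -1.550553.
Therefore gamma(1) = -1.5506 (to 4 decimal places).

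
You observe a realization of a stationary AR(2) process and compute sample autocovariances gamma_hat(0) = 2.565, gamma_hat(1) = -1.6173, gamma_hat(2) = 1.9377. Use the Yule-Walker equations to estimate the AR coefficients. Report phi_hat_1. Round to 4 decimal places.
\hat\phi_{1} = -0.2560

The Yule-Walker equations for an AR(p) process read, in matrix form,
  Gamma_p phi = r_p,   with   (Gamma_p)_{ij} = gamma(|i - j|),
                       (r_p)_i = gamma(i),   i,j = 1..p.
Substitute the sample gammas (Toeplitz matrix and right-hand side of size 2):
  Gamma_p = [[2.565, -1.6173], [-1.6173, 2.565]]
  r_p     = [-1.6173, 1.9377]
Written out:
  2.565 phi_1 - 1.6173 phi_2 = -1.6173
  -1.6173 phi_1 + 2.565 phi_2 = 1.9377
Solve by Cramer's rule:
  det = gamma(0)^2 - gamma(1)^2 = (2.565)^2 - (-1.6173)^2 = 6.579225 - 2.61565929 = 3.96356571
  phi_hat_1 = [gamma(1) gamma(0) - gamma(1) gamma(2)] / det = [(-1.6173)(2.565) - (-1.6173)(1.9377)] / 3.96356571 = -1.01453229 / 3.96356571 = -0.256
  phi_hat_2 = [gamma(0) gamma(2) - gamma(1)^2] / det = [(2.565)(1.9377) - (-1.6173)^2] / 3.96356571 = 2.35454121 / 3.96356571 = 0.594
So phi_hat = [-0.2560, 0.5940].
Therefore phi_hat_1 = -0.2560.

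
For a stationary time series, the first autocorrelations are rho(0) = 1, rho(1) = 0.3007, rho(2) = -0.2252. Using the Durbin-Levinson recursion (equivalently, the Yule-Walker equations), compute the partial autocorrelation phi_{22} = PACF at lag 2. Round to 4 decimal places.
\phi_{22} = -0.3470

The PACF at lag k is phi_{kk}, the last component of the solution
to the Yule-Walker system G_k phi = r_k where
  (G_k)_{ij} = rho(|i - j|), (r_k)_i = rho(i), i,j = 1..k.
Equivalently, Durbin-Levinson gives phi_{kk} iteratively:
  phi_{11} = rho(1)
  phi_{kk} = [rho(k) - sum_{j=1..k-1} phi_{k-1,j} rho(k-j)]
            / [1 - sum_{j=1..k-1} phi_{k-1,j} rho(j)],
  phi_{k,j} = phi_{k-1,j} - phi_{kk} phi_{k-1,k-j},  j = 1..k-1.
Step k = 1:
  phi_11 = rho(1) = 0.3007.
Step k = 2:
  phi_22 = [rho(2) - phi_11 rho(1)] / [1 - phi_11 rho(1)] = [-0.2252 - (0.3007)(0.3007)] / [1 - (0.3007)(0.3007)]
         = -0.31562049 / 0.90957951 = -0.347.
Therefore phi_{22} = -0.3470.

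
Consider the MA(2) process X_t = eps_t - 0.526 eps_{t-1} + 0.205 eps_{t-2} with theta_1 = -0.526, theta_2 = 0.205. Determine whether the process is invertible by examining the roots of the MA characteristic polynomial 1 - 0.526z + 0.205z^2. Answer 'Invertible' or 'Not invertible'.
\text{Invertible}

The MA(q) characteristic polynomial is P(z) = 1 - 0.526z + 0.205z^2.
Invertibility requires all roots to lie outside the unit circle, i.e. |z| > 1 for every root.
Set 1 + (-0.526) z + (0.205) z^2 = 0, i.e. a z^2 + b z + c = 0 with a = 0.205, b = -0.526, c = 1.
Discriminant D = b^2 - 4ac = (-0.526)^2 - 4*(0.205)*1 = 0.276676 - (0.82) = -0.543324.
D < 0, so the roots are the complex-conjugate pair z = (-b +/- i sqrt(-D)) / (2a) = 1.2829 +/- 1.7978i.
For a conjugate pair |z|^2 = z * conj(z) = (product of roots) = c/a = 1/(0.205) = 4.878049, so |z| = sqrt(4.878049) = 2.2086 for both roots.
Moduli of all roots: 2.2086, 2.2086.
All moduli strictly greater than 1? Yes.
Verdict: Invertible.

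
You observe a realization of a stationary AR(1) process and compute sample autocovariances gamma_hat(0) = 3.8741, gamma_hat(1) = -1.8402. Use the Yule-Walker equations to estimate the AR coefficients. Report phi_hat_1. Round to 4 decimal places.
\hat\phi_{1} = -0.4750

The Yule-Walker equations for an AR(p) process read, in matrix form,
  Gamma_p phi = r_p,   with   (Gamma_p)_{ij} = gamma(|i - j|),
                       (r_p)_i = gamma(i),   i,j = 1..p.
Substitute the sample gammas (Toeplitz matrix and right-hand side of size 1):
  Gamma_p = [[3.8741]]
  r_p     = [-1.8402]
With p = 1 this is the single equation gamma(0) phi_1 = gamma(1):
  phi_hat_1 = gamma(1) / gamma(0) = -1.8402 / 3.8741 = -0.4750.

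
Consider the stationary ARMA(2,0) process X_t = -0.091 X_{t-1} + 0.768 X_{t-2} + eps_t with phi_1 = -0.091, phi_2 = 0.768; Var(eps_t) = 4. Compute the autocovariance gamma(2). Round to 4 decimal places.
\gamma(2) = 9.2626

Multiply the model equation by X_{t-k} and take expectations. With theta_0 = psi_0 = 1 and psi_j the MA(infinity) weights, this gives
  gamma(k) - sum_i phi_i gamma(k-i) = c_k,
  c_k = sigma^2 * sum_{j=k..q} theta_j psi_{j-k}   (c_k = 0 for k > q),
using gamma(-m) = gamma(m).
Pure AR (q = 0): c_0 = sigma^2 = 4, c_k = 0 for k >= 1.
Equations for k = 0, 1, 2 (AR order 2, c_2 = 0):
  (E0) gamma(0) = phi_1 gamma(1) + phi_2 gamma(2) + c_0
  (E1) gamma(1) = phi_1 gamma(0) + phi_2 gamma(1) + c_1
  (E2) gamma(2) = phi_1 gamma(1) + phi_2 gamma(0)
From (E1): gamma(1) = A gamma(0) + B with
  A = phi_1 / (1 - phi_2) = -0.091 / 0.232 = -0.392241,   B = c_1 / (1 - phi_2) = 0 / 0.232 = 0.
Insert (E2) into (E0): gamma(0) (1 - phi_2^2) = phi_1 (1 + phi_2) gamma(1) + c_0.
  phi_1 (1 + phi_2) = (-0.091)(1.768) = -0.160888,   1 - phi_2^2 = 0.410176.
Replace gamma(1) by A gamma(0) + B and collect gamma(0):
  gamma(0) [0.410176 - (-0.160888)(-0.392241)] = c_0 = 4
  gamma(0) * 0.347069 = 4
  gamma(0) = 4 / 0.347069 = 11.525083.
  gamma(1) = A gamma(0) = (-0.392241)(11.525083) = -4.520615.
  gamma(2) = phi_1 gamma(1) + phi_2 gamma(0) = (-0.091)(-4.520615) + (0.768)(11.525083) = 9.26264.
Therefore gamma(2) = 9.2626 (to 4 decimal places).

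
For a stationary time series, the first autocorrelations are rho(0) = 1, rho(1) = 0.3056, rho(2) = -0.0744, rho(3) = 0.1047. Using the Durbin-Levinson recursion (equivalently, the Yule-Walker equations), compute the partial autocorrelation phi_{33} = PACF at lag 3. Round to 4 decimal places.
\phi_{33} = 0.2150

The PACF at lag k is phi_{kk}, the last component of the solution
to the Yule-Walker system G_k phi = r_k where
  (G_k)_{ij} = rho(|i - j|), (r_k)_i = rho(i), i,j = 1..k.
Equivalently, Durbin-Levinson gives phi_{kk} iteratively:
  phi_{11} = rho(1)
  phi_{kk} = [rho(k) - sum_{j=1..k-1} phi_{k-1,j} rho(k-j)]
            / [1 - sum_{j=1..k-1} phi_{k-1,j} rho(j)],
  phi_{k,j} = phi_{k-1,j} - phi_{kk} phi_{k-1,k-j},  j = 1..k-1.
Step k = 1:
  phi_11 = rho(1) = 0.3056.
Step k = 2:
  phi_22 = [rho(2) - phi_11 rho(1)] / [1 - phi_11 rho(1)] = [-0.0744 - (0.3056)(0.3056)] / [1 - (0.3056)(0.3056)]
         = -0.16779136 / 0.90660864 = -0.185076.
  Update: phi_21 = phi_11 - phi_22 phi_11 = 0.3056 - (-0.185076)(0.3056) = 0.362159.
Step k = 3:
  phi_33 = [rho(3) - phi_21 rho(2) - phi_22 rho(1)] / [1 - phi_21 rho(1) - phi_22 rho(2)]
    numerator   = 0.1047 - (0.362159)(-0.0744) - (-0.185076)(0.3056) = 0.18820382
    denominator = 1 - (0.362159)(0.3056) - (-0.185076)(-0.0744) = 0.87555451
  phi_33 = 0.18820382 / 0.87555451 = 0.215.
Therefore phi_{33} = 0.2150.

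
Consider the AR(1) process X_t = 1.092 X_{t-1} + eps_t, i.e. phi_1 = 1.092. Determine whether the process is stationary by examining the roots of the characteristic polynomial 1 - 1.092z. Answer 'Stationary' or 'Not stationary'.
\text{Not stationary}

The AR(p) characteristic polynomial is P(z) = 1 - 1.092z.
Stationarity requires all roots to lie outside the unit circle, i.e. |z| > 1 for every root.
This is linear in z: 1 + (-1.092) z = 0  =>  z = -1/(-1.092) = 0.915751,  |z| = 0.915751.
Moduli of all roots: 0.9158.
All moduli strictly greater than 1? No.
Verdict: Not stationary.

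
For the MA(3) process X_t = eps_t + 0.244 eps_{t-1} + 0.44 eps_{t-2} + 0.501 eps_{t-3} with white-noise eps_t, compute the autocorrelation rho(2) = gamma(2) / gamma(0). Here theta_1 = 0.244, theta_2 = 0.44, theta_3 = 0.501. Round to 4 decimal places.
\rho(2) = 0.3738

For an MA(q) process with theta_0 = 1, the autocovariance is
  gamma(k) = sigma^2 * sum_{i=0..q-k} theta_i * theta_{i+k},
and rho(k) = gamma(k) / gamma(0). Sigma^2 cancels.
  numerator   = (1)*(0.44) + (0.244)*(0.501) = 0.562244.
  denominator = (1)^2 + (0.244)^2 + (0.44)^2 + (0.501)^2 = 1.504137.
  rho(2) = 0.562244 / 1.504137 = 0.3738.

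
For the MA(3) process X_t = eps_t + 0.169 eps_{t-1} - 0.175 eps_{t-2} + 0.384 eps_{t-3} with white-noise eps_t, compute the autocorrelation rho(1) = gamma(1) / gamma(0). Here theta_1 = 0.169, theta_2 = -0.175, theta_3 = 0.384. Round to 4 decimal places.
\rho(1) = 0.0599

For an MA(q) process with theta_0 = 1, the autocovariance is
  gamma(k) = sigma^2 * sum_{i=0..q-k} theta_i * theta_{i+k},
and rho(k) = gamma(k) / gamma(0). Sigma^2 cancels.
  numerator   = (1)*(0.169) + (0.169)*(-0.175) + (-0.175)*(0.384) = 0.072225.
  denominator = (1)^2 + (0.169)^2 + (-0.175)^2 + (0.384)^2 = 1.206642.
  rho(1) = 0.072225 / 1.206642 = 0.0599.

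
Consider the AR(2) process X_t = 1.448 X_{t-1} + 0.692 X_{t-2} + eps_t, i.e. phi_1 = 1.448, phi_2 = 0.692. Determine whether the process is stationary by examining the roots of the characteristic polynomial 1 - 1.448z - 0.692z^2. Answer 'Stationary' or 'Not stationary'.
\text{Not stationary}

The AR(p) characteristic polynomial is P(z) = 1 - 1.448z - 0.692z^2.
Stationarity requires all roots to lie outside the unit circle, i.e. |z| > 1 for every root.
Set 1 + (-1.448) z + (-0.692) z^2 = 0, i.e. a z^2 + b z + c = 0 with a = -0.692, b = -1.448, c = 1.
Discriminant D = b^2 - 4ac = (-1.448)^2 - 4*(-0.692)*1 = 2.096704 - (-2.768) = 4.864704.
D >= 0, so the roots are real: z = (-b +/- sqrt(D)) / (2a) = (1.448 +/- 2.205607) / (-1.384).
  z_1 = (1.448 + 2.205607) / (-1.384) = -2.6399,   |z_1| = 2.6399.
  z_2 = (1.448 - 2.205607) / (-1.384) = 0.5474,   |z_2| = 0.5474.
Moduli of all roots: 2.6399, 0.5474.
All moduli strictly greater than 1? No.
Verdict: Not stationary.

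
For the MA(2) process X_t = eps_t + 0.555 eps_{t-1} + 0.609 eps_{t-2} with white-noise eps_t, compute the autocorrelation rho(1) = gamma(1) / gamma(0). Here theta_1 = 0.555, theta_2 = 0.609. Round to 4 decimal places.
\rho(1) = 0.5319

For an MA(q) process with theta_0 = 1, the autocovariance is
  gamma(k) = sigma^2 * sum_{i=0..q-k} theta_i * theta_{i+k},
and rho(k) = gamma(k) / gamma(0). Sigma^2 cancels.
  numerator   = (1)*(0.555) + (0.555)*(0.609) = 0.892995.
  denominator = (1)^2 + (0.555)^2 + (0.609)^2 = 1.678906.
  rho(1) = 0.892995 / 1.678906 = 0.5319.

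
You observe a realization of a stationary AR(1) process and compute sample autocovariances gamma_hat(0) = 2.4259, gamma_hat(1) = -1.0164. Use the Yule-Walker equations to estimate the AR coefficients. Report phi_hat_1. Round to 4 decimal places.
\hat\phi_{1} = -0.4190

The Yule-Walker equations for an AR(p) process read, in matrix form,
  Gamma_p phi = r_p,   with   (Gamma_p)_{ij} = gamma(|i - j|),
                       (r_p)_i = gamma(i),   i,j = 1..p.
Substitute the sample gammas (Toeplitz matrix and right-hand side of size 1):
  Gamma_p = [[2.4259]]
  r_p     = [-1.0164]
With p = 1 this is the single equation gamma(0) phi_1 = gamma(1):
  phi_hat_1 = gamma(1) / gamma(0) = -1.0164 / 2.4259 = -0.4190.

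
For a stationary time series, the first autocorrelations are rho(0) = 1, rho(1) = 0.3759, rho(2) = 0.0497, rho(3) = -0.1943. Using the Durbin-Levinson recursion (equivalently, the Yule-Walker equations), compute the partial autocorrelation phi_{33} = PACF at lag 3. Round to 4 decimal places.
\phi_{33} = -0.2060

The PACF at lag k is phi_{kk}, the last component of the solution
to the Yule-Walker system G_k phi = r_k where
  (G_k)_{ij} = rho(|i - j|), (r_k)_i = rho(i), i,j = 1..k.
Equivalently, Durbin-Levinson gives phi_{kk} iteratively:
  phi_{11} = rho(1)
  phi_{kk} = [rho(k) - sum_{j=1..k-1} phi_{k-1,j} rho(k-j)]
            / [1 - sum_{j=1..k-1} phi_{k-1,j} rho(j)],
  phi_{k,j} = phi_{k-1,j} - phi_{kk} phi_{k-1,k-j},  j = 1..k-1.
Step k = 1:
  phi_11 = rho(1) = 0.3759.
Step k = 2:
  phi_22 = [rho(2) - phi_11 rho(1)] / [1 - phi_11 rho(1)] = [0.0497 - (0.3759)(0.3759)] / [1 - (0.3759)(0.3759)]
         = -0.09160081 / 0.85869919 = -0.106674.
  Update: phi_21 = phi_11 - phi_22 phi_11 = 0.3759 - (-0.106674)(0.3759) = 0.415999.
Step k = 3:
  phi_33 = [rho(3) - phi_21 rho(2) - phi_22 rho(1)] / [1 - phi_21 rho(1) - phi_22 rho(2)]
    numerator   = -0.1943 - (0.415999)(0.0497) - (-0.106674)(0.3759) = -0.17487641
    denominator = 1 - (0.415999)(0.3759) - (-0.106674)(0.0497) = 0.84892777
  phi_33 = -0.17487641 / 0.84892777 = -0.206.
Therefore phi_{33} = -0.2060.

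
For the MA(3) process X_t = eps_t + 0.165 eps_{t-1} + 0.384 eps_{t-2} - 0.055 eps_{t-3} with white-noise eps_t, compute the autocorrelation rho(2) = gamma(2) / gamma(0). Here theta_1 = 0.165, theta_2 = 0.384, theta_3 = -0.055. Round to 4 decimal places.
\rho(2) = 0.3184

For an MA(q) process with theta_0 = 1, the autocovariance is
  gamma(k) = sigma^2 * sum_{i=0..q-k} theta_i * theta_{i+k},
and rho(k) = gamma(k) / gamma(0). Sigma^2 cancels.
  numerator   = (1)*(0.384) + (0.165)*(-0.055) = 0.374925.
  denominator = (1)^2 + (0.165)^2 + (0.384)^2 + (-0.055)^2 = 1.177706.
  rho(2) = 0.374925 / 1.177706 = 0.3184.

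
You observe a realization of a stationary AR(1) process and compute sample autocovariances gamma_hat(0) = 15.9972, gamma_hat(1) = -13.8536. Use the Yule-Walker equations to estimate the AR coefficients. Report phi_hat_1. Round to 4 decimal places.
\hat\phi_{1} = -0.8660

The Yule-Walker equations for an AR(p) process read, in matrix form,
  Gamma_p phi = r_p,   with   (Gamma_p)_{ij} = gamma(|i - j|),
                       (r_p)_i = gamma(i),   i,j = 1..p.
Substitute the sample gammas (Toeplitz matrix and right-hand side of size 1):
  Gamma_p = [[15.9972]]
  r_p     = [-13.8536]
With p = 1 this is the single equation gamma(0) phi_1 = gamma(1):
  phi_hat_1 = gamma(1) / gamma(0) = -13.8536 / 15.9972 = -0.8660.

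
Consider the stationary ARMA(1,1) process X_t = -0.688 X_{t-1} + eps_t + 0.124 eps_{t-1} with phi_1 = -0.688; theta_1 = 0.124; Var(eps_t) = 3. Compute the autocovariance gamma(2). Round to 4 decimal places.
\gamma(2) = 2.0218

Multiply the model equation by X_{t-k} and take expectations. With theta_0 = psi_0 = 1 and psi_j the MA(infinity) weights, this gives
  gamma(k) - sum_i phi_i gamma(k-i) = c_k,
  c_k = sigma^2 * sum_{j=k..q} theta_j psi_{j-k}   (c_k = 0 for k > q),
using gamma(-m) = gamma(m).
psi-weights needed (psi_j = theta_j + sum_i phi_i psi_{j-i}):
  psi_1 = theta_1 + phi_1 = 0.124 + (-0.688) = -0.564
Right-hand sides:
  c_0 = sigma^2 (1 + theta_1 psi_1) = 3 * (1 + (0.124)(-0.564)) = 3 * 0.930064 = 2.790192
  c_1 = sigma^2 theta_1 = 3 * (0.124) = 0.372
  c_2 = 0
Equations for k = 0 and k = 1 (AR order 1):
  gamma(0) = phi_1 gamma(1) + c_0
  gamma(1) = phi_1 gamma(0) + c_1
Substituting the second into the first: gamma(0) (1 - phi_1^2) = c_0 + phi_1 c_1, so
  gamma(0) = (c_0 + phi_1 c_1) / (1 - phi_1^2) = (2.790192 + (-0.688)(0.372)) / (1 - (-0.688)^2) = 2.534256 / 0.526656 = 4.811976.
  gamma(1) = phi_1 gamma(0) + c_1 = (-0.688)(4.811976) + (0.372) = -2.938639.
For k = 2 (> q): gamma(2) = phi_1 gamma(1) = (-0.688)(-2.938639) = 2.021784.
Therefore gamma(2) = 2.0218 (to 4 decimal places).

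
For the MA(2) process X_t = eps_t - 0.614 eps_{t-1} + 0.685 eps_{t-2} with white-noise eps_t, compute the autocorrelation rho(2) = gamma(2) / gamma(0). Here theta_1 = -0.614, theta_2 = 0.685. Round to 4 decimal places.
\rho(2) = 0.3710

For an MA(q) process with theta_0 = 1, the autocovariance is
  gamma(k) = sigma^2 * sum_{i=0..q-k} theta_i * theta_{i+k},
and rho(k) = gamma(k) / gamma(0). Sigma^2 cancels.
  numerator   = (1)*(0.685) = 0.685.
  denominator = (1)^2 + (-0.614)^2 + (0.685)^2 = 1.846221.
  rho(2) = 0.685 / 1.846221 = 0.3710.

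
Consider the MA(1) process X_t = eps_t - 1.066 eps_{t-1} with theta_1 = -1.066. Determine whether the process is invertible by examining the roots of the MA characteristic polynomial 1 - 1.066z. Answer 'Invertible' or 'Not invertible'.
\text{Not invertible}

The MA(q) characteristic polynomial is P(z) = 1 - 1.066z.
Invertibility requires all roots to lie outside the unit circle, i.e. |z| > 1 for every root.
This is linear in z: 1 + (-1.066) z = 0  =>  z = -1/(-1.066) = 0.938086,  |z| = 0.938086.
Moduli of all roots: 0.9381.
All moduli strictly greater than 1? No.
Verdict: Not invertible.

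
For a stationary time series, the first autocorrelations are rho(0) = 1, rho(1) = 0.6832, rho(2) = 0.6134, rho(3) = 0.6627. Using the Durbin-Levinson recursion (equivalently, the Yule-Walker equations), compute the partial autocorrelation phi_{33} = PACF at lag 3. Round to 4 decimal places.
\phi_{33} = 0.3469

The PACF at lag k is phi_{kk}, the last component of the solution
to the Yule-Walker system G_k phi = r_k where
  (G_k)_{ij} = rho(|i - j|), (r_k)_i = rho(i), i,j = 1..k.
Equivalently, Durbin-Levinson gives phi_{kk} iteratively:
  phi_{11} = rho(1)
  phi_{kk} = [rho(k) - sum_{j=1..k-1} phi_{k-1,j} rho(k-j)]
            / [1 - sum_{j=1..k-1} phi_{k-1,j} rho(j)],
  phi_{k,j} = phi_{k-1,j} - phi_{kk} phi_{k-1,k-j},  j = 1..k-1.
Step k = 1:
  phi_11 = rho(1) = 0.6832.
Step k = 2:
  phi_22 = [rho(2) - phi_11 rho(1)] / [1 - phi_11 rho(1)] = [0.6134 - (0.6832)(0.6832)] / [1 - (0.6832)(0.6832)]
         = 0.14663776 / 0.53323776 = 0.274995.
  Update: phi_21 = phi_11 - phi_22 phi_11 = 0.6832 - (0.274995)(0.6832) = 0.495323.
Step k = 3:
  phi_33 = [rho(3) - phi_21 rho(2) - phi_22 rho(1)] / [1 - phi_21 rho(1) - phi_22 rho(2)]
    numerator   = 0.6627 - (0.495323)(0.6134) - (0.274995)(0.6832) = 0.17099201
    denominator = 1 - (0.495323)(0.6832) - (0.274995)(0.6134) = 0.4929131
  phi_33 = 0.17099201 / 0.4929131 = 0.3469.
Therefore phi_{33} = 0.3469.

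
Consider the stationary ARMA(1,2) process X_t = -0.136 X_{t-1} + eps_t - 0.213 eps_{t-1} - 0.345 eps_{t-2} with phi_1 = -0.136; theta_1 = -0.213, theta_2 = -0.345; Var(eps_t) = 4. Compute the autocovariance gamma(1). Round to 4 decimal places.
\gamma(1) = -1.0297

Multiply the model equation by X_{t-k} and take expectations. With theta_0 = psi_0 = 1 and psi_j the MA(infinity) weights, this gives
  gamma(k) - sum_i phi_i gamma(k-i) = c_k,
  c_k = sigma^2 * sum_{j=k..q} theta_j psi_{j-k}   (c_k = 0 for k > q),
using gamma(-m) = gamma(m).
psi-weights needed (psi_j = theta_j + sum_i phi_i psi_{j-i}):
  psi_1 = theta_1 + phi_1 = -0.213 + (-0.136) = -0.349
  psi_2 = theta_2 + phi_1 psi_1 = -0.345 + (-0.136)(-0.349) = -0.297536
Right-hand sides:
  c_0 = sigma^2 (1 + theta_1 psi_1 + theta_2 psi_2) = 4 * (1 + (-0.213)(-0.349) + (-0.345)(-0.297536)) = 4 * 1.176987 = 4.707948
  c_1 = sigma^2 (theta_1 + theta_2 psi_1) = 4 * (-0.213 + (-0.345)(-0.349)) = -0.37038
  c_2 = sigma^2 theta_2 = 4 * (-0.345) = -1.38
Equations for k = 0 and k = 1 (AR order 1):
  gamma(0) = phi_1 gamma(1) + c_0
  gamma(1) = phi_1 gamma(0) + c_1
Substituting the second into the first: gamma(0) (1 - phi_1^2) = c_0 + phi_1 c_1, so
  gamma(0) = (c_0 + phi_1 c_1) / (1 - phi_1^2) = (4.707948 + (-0.136)(-0.37038)) / (1 - (-0.136)^2) = 4.758319 / 0.981504 = 4.847988.
  gamma(1) = phi_1 gamma(0) + c_1 = (-0.136)(4.847988) + (-0.37038) = -1.029706.
Therefore gamma(1) = -1.0297 (to 4 decimal places).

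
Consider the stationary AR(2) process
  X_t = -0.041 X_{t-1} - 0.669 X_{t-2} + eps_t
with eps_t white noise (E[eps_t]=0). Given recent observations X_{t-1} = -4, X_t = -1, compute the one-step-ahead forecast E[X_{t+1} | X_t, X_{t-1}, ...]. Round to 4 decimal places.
E[X_{t+1} \mid \mathcal F_t] = 2.7170

For an AR(p) model X_t = c + sum_i phi_i X_{t-i} + eps_t, the
one-step-ahead conditional mean is
  E[X_{t+1} | X_t, ...] = c + sum_i phi_i X_{t+1-i}.
Substitute known values:
  E[X_{t+1} | ...] = (-0.041) * (-1) + (-0.669) * (-4)
                   = 2.7170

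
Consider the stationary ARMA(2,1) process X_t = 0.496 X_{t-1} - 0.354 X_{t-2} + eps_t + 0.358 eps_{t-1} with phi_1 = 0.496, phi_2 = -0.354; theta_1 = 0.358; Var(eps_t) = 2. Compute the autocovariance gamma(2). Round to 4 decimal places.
\gamma(2) = -0.3704

Multiply the model equation by X_{t-k} and take expectations. With theta_0 = psi_0 = 1 and psi_j the MA(infinity) weights, this gives
  gamma(k) - sum_i phi_i gamma(k-i) = c_k,
  c_k = sigma^2 * sum_{j=k..q} theta_j psi_{j-k}   (c_k = 0 for k > q),
using gamma(-m) = gamma(m).
psi-weights needed (psi_j = theta_j + sum_i phi_i psi_{j-i}):
  psi_1 = theta_1 + phi_1 = 0.358 + (0.496) = 0.854
Right-hand sides:
  c_0 = sigma^2 (1 + theta_1 psi_1) = 2 * (1 + (0.358)(0.854)) = 2 * 1.305732 = 2.611464
  c_1 = sigma^2 theta_1 = 2 * (0.358) = 0.716
  c_2 = 0
Equations for k = 0, 1, 2 (AR order 2, c_2 = 0):
  (E0) gamma(0) = phi_1 gamma(1) + phi_2 gamma(2) + c_0
  (E1) gamma(1) = phi_1 gamma(0) + phi_2 gamma(1) + c_1
  (E2) gamma(2) = phi_1 gamma(1) + phi_2 gamma(0)
From (E1): gamma(1) = A gamma(0) + B with
  A = phi_1 / (1 - phi_2) = 0.496 / 1.354 = 0.366322,   B = c_1 / (1 - phi_2) = 0.716 / 1.354 = 0.528804.
Insert (E2) into (E0): gamma(0) (1 - phi_2^2) = phi_1 (1 + phi_2) gamma(1) + c_0.
  phi_1 (1 + phi_2) = (0.496)(0.646) = 0.320416,   1 - phi_2^2 = 0.874684.
Replace gamma(1) by A gamma(0) + B and collect gamma(0):
  gamma(0) [0.874684 - (0.320416)(0.366322)] = (0.320416)(0.528804) + 2.611464
  gamma(0) * 0.757309 = 2.780901
  gamma(0) = 2.780901 / 0.757309 = 3.672085.
  gamma(1) = A gamma(0) + B = (0.366322)(3.672085) + (0.528804) = 1.873969.
  gamma(2) = phi_1 gamma(1) + phi_2 gamma(0) = (0.496)(1.873969) + (-0.354)(3.672085) = -0.370429.
Therefore gamma(2) = -0.3704 (to 4 decimal places).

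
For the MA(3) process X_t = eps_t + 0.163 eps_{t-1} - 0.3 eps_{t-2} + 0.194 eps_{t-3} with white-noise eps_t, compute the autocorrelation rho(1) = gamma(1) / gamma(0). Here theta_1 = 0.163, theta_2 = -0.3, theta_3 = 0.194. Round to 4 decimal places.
\rho(1) = 0.0484

For an MA(q) process with theta_0 = 1, the autocovariance is
  gamma(k) = sigma^2 * sum_{i=0..q-k} theta_i * theta_{i+k},
and rho(k) = gamma(k) / gamma(0). Sigma^2 cancels.
  numerator   = (1)*(0.163) + (0.163)*(-0.3) + (-0.3)*(0.194) = 0.0559.
  denominator = (1)^2 + (0.163)^2 + (-0.3)^2 + (0.194)^2 = 1.154205.
  rho(1) = 0.0559 / 1.154205 = 0.0484.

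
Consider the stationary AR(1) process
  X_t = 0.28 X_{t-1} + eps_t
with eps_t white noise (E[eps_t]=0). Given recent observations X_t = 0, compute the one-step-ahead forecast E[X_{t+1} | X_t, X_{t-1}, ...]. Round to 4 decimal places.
E[X_{t+1} \mid \mathcal F_t] = 0.0000

For an AR(p) model X_t = c + sum_i phi_i X_{t-i} + eps_t, the
one-step-ahead conditional mean is
  E[X_{t+1} | X_t, ...] = c + sum_i phi_i X_{t+1-i}.
Substitute known values:
  E[X_{t+1} | ...] = (0.28) * (0)
                   = 0.0000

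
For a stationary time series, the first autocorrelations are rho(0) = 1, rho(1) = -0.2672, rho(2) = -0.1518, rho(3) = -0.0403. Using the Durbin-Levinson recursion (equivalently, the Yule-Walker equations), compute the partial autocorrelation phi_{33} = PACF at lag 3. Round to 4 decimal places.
\phi_{33} = -0.1770

The PACF at lag k is phi_{kk}, the last component of the solution
to the Yule-Walker system G_k phi = r_k where
  (G_k)_{ij} = rho(|i - j|), (r_k)_i = rho(i), i,j = 1..k.
Equivalently, Durbin-Levinson gives phi_{kk} iteratively:
  phi_{11} = rho(1)
  phi_{kk} = [rho(k) - sum_{j=1..k-1} phi_{k-1,j} rho(k-j)]
            / [1 - sum_{j=1..k-1} phi_{k-1,j} rho(j)],
  phi_{k,j} = phi_{k-1,j} - phi_{kk} phi_{k-1,k-j},  j = 1..k-1.
Step k = 1:
  phi_11 = rho(1) = -0.2672.
Step k = 2:
  phi_22 = [rho(2) - phi_11 rho(1)] / [1 - phi_11 rho(1)] = [-0.1518 - (-0.2672)(-0.2672)] / [1 - (-0.2672)(-0.2672)]
         = -0.22319584 / 0.92860416 = -0.240356.
  Update: phi_21 = phi_11 - phi_22 phi_11 = -0.2672 - (-0.240356)(-0.2672) = -0.331423.
Step k = 3:
  phi_33 = [rho(3) - phi_21 rho(2) - phi_22 rho(1)] / [1 - phi_21 rho(1) - phi_22 rho(2)]
    numerator   = -0.0403 - (-0.331423)(-0.1518) - (-0.240356)(-0.2672) = -0.15483324
    denominator = 1 - (-0.331423)(-0.2672) - (-0.240356)(-0.1518) = 0.87495764
  phi_33 = -0.15483324 / 0.87495764 = -0.177.
Therefore phi_{33} = -0.1770.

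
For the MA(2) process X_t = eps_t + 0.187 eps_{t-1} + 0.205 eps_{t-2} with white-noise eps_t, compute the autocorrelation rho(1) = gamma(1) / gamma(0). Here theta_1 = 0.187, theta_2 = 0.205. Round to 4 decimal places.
\rho(1) = 0.2092

For an MA(q) process with theta_0 = 1, the autocovariance is
  gamma(k) = sigma^2 * sum_{i=0..q-k} theta_i * theta_{i+k},
and rho(k) = gamma(k) / gamma(0). Sigma^2 cancels.
  numerator   = (1)*(0.187) + (0.187)*(0.205) = 0.225335.
  denominator = (1)^2 + (0.187)^2 + (0.205)^2 = 1.076994.
  rho(1) = 0.225335 / 1.076994 = 0.2092.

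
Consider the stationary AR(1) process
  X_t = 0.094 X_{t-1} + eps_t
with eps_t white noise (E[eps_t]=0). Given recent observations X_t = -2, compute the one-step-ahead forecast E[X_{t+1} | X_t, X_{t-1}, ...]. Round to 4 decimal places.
E[X_{t+1} \mid \mathcal F_t] = -0.1880

For an AR(p) model X_t = c + sum_i phi_i X_{t-i} + eps_t, the
one-step-ahead conditional mean is
  E[X_{t+1} | X_t, ...] = c + sum_i phi_i X_{t+1-i}.
Substitute known values:
  E[X_{t+1} | ...] = (0.094) * (-2)
                   = -0.1880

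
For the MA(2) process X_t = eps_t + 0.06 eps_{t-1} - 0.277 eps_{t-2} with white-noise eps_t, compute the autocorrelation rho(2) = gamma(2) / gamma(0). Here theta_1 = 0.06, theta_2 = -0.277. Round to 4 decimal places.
\rho(2) = -0.2564

For an MA(q) process with theta_0 = 1, the autocovariance is
  gamma(k) = sigma^2 * sum_{i=0..q-k} theta_i * theta_{i+k},
and rho(k) = gamma(k) / gamma(0). Sigma^2 cancels.
  numerator   = (1)*(-0.277) = -0.277.
  denominator = (1)^2 + (0.06)^2 + (-0.277)^2 = 1.080329.
  rho(2) = -0.277 / 1.080329 = -0.2564.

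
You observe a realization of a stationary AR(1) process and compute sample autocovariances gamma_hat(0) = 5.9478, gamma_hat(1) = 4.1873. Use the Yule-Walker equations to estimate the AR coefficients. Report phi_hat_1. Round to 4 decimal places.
\hat\phi_{1} = 0.7040

The Yule-Walker equations for an AR(p) process read, in matrix form,
  Gamma_p phi = r_p,   with   (Gamma_p)_{ij} = gamma(|i - j|),
                       (r_p)_i = gamma(i),   i,j = 1..p.
Substitute the sample gammas (Toeplitz matrix and right-hand side of size 1):
  Gamma_p = [[5.9478]]
  r_p     = [4.1873]
With p = 1 this is the single equation gamma(0) phi_1 = gamma(1):
  phi_hat_1 = gamma(1) / gamma(0) = 4.1873 / 5.9478 = 0.7040.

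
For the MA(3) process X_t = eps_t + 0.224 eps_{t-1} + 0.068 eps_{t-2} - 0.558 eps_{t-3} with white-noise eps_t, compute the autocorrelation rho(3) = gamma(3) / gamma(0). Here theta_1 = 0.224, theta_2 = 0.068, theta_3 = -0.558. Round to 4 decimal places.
\rho(3) = -0.4084

For an MA(q) process with theta_0 = 1, the autocovariance is
  gamma(k) = sigma^2 * sum_{i=0..q-k} theta_i * theta_{i+k},
and rho(k) = gamma(k) / gamma(0). Sigma^2 cancels.
  numerator   = (1)*(-0.558) = -0.558.
  denominator = (1)^2 + (0.224)^2 + (0.068)^2 + (-0.558)^2 = 1.366164.
  rho(3) = -0.558 / 1.366164 = -0.4084.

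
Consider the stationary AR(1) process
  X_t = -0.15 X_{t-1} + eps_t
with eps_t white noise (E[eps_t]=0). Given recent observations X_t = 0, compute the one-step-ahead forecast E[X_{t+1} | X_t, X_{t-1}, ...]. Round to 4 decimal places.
E[X_{t+1} \mid \mathcal F_t] = 0.0000

For an AR(p) model X_t = c + sum_i phi_i X_{t-i} + eps_t, the
one-step-ahead conditional mean is
  E[X_{t+1} | X_t, ...] = c + sum_i phi_i X_{t+1-i}.
Substitute known values:
  E[X_{t+1} | ...] = (-0.15) * (0)
                   = 0.0000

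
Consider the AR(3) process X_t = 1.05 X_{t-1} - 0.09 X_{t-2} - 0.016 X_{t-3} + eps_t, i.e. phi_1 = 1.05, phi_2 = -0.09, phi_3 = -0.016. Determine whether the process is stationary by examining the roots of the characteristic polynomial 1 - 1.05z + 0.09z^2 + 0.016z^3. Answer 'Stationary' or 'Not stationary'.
\text{Stationary}

The AR(p) characteristic polynomial is P(z) = 1 - 1.05z + 0.09z^2 + 0.016z^3.
Stationarity requires all roots to lie outside the unit circle, i.e. |z| > 1 for every root.
Degree 3: look for a simple real root z0 first, then factor out (1 - z/z0) and solve the remaining quadratic.
Testing z0 = 5: P(5) = 1 + (-1.05)(5) + (0.09)(5)^2 + (0.016)(5)^3
  = 1 + (-5.25) + (2.25) + (2) = 0.  So z_0 = 5 is a root, |z_0| = 5.
Divide out the factor (1 - 0.2 z) = (1 - z/z0) (since 1/z0 = 0.2):
  P(z) = (1 - 0.2 z)(1 + (-0.85) z + (-0.08) z^2)
  [check: z-coef -0.85 - (0.2) = -1.05; z^2-coef -0.08 - (0.2)(-0.85) = 0.09; z^3-coef -(0.2)(-0.08) = 0.016.]
Remaining roots from the quadratic factor 1 + (-0.85) z + (-0.08) z^2:
  Set 1 + (-0.85) z + (-0.08) z^2 = 0, i.e. a z^2 + b z + c = 0 with a = -0.08, b = -0.85, c = 1.
  Discriminant D = b^2 - 4ac = (-0.85)^2 - 4*(-0.08)*1 = 0.7225 - (-0.32) = 1.0425.
  D >= 0, so the roots are real: z = (-b +/- sqrt(D)) / (2a) = (0.85 +/- 1.021029) / (-0.16).
    z_1 = (0.85 + 1.021029) / (-0.16) = -11.6939,   |z_1| = 11.6939.
    z_2 = (0.85 - 1.021029) / (-0.16) = 1.0689,   |z_2| = 1.0689.
Moduli of all roots: 5.0000, 11.6939, 1.0689.
All moduli strictly greater than 1? Yes.
Verdict: Stationary.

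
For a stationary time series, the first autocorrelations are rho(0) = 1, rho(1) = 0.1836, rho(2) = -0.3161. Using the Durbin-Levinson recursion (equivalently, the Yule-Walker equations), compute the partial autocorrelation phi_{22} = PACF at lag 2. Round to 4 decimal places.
\phi_{22} = -0.3620

The PACF at lag k is phi_{kk}, the last component of the solution
to the Yule-Walker system G_k phi = r_k where
  (G_k)_{ij} = rho(|i - j|), (r_k)_i = rho(i), i,j = 1..k.
Equivalently, Durbin-Levinson gives phi_{kk} iteratively:
  phi_{11} = rho(1)
  phi_{kk} = [rho(k) - sum_{j=1..k-1} phi_{k-1,j} rho(k-j)]
            / [1 - sum_{j=1..k-1} phi_{k-1,j} rho(j)],
  phi_{k,j} = phi_{k-1,j} - phi_{kk} phi_{k-1,k-j},  j = 1..k-1.
Step k = 1:
  phi_11 = rho(1) = 0.1836.
Step k = 2:
  phi_22 = [rho(2) - phi_11 rho(1)] / [1 - phi_11 rho(1)] = [-0.3161 - (0.1836)(0.1836)] / [1 - (0.1836)(0.1836)]
         = -0.34980896 / 0.96629104 = -0.362.
Therefore phi_{22} = -0.3620.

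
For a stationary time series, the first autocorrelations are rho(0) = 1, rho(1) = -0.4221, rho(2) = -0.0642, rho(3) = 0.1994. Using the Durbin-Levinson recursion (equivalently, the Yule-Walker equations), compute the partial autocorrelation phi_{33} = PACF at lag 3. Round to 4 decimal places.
\phi_{33} = 0.0531

The PACF at lag k is phi_{kk}, the last component of the solution
to the Yule-Walker system G_k phi = r_k where
  (G_k)_{ij} = rho(|i - j|), (r_k)_i = rho(i), i,j = 1..k.
Equivalently, Durbin-Levinson gives phi_{kk} iteratively:
  phi_{11} = rho(1)
  phi_{kk} = [rho(k) - sum_{j=1..k-1} phi_{k-1,j} rho(k-j)]
            / [1 - sum_{j=1..k-1} phi_{k-1,j} rho(j)],
  phi_{k,j} = phi_{k-1,j} - phi_{kk} phi_{k-1,k-j},  j = 1..k-1.
Step k = 1:
  phi_11 = rho(1) = -0.4221.
Step k = 2:
  phi_22 = [rho(2) - phi_11 rho(1)] / [1 - phi_11 rho(1)] = [-0.0642 - (-0.4221)(-0.4221)] / [1 - (-0.4221)(-0.4221)]
         = -0.24236841 / 0.82183159 = -0.294913.
  Update: phi_21 = phi_11 - phi_22 phi_11 = -0.4221 - (-0.294913)(-0.4221) = -0.546583.
Step k = 3:
  phi_33 = [rho(3) - phi_21 rho(2) - phi_22 rho(1)] / [1 - phi_21 rho(1) - phi_22 rho(2)]
    numerator   = 0.1994 - (-0.546583)(-0.0642) - (-0.294913)(-0.4221) = 0.03982683
    denominator = 1 - (-0.546583)(-0.4221) - (-0.294913)(-0.0642) = 0.75035412
  phi_33 = 0.03982683 / 0.75035412 = 0.0531.
Therefore phi_{33} = 0.0531.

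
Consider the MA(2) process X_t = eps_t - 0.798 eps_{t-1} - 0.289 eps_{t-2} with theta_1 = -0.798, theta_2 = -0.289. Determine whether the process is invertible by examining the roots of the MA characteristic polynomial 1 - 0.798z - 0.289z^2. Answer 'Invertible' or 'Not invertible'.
\text{Not invertible}

The MA(q) characteristic polynomial is P(z) = 1 - 0.798z - 0.289z^2.
Invertibility requires all roots to lie outside the unit circle, i.e. |z| > 1 for every root.
Set 1 + (-0.798) z + (-0.289) z^2 = 0, i.e. a z^2 + b z + c = 0 with a = -0.289, b = -0.798, c = 1.
Discriminant D = b^2 - 4ac = (-0.798)^2 - 4*(-0.289)*1 = 0.636804 - (-1.156) = 1.792804.
D >= 0, so the roots are real: z = (-b +/- sqrt(D)) / (2a) = (0.798 +/- 1.338956) / (-0.578).
  z_1 = (0.798 + 1.338956) / (-0.578) = -3.6972,   |z_1| = 3.6972.
  z_2 = (0.798 - 1.338956) / (-0.578) = 0.9359,   |z_2| = 0.9359.
Moduli of all roots: 3.6972, 0.9359.
All moduli strictly greater than 1? No.
Verdict: Not invertible.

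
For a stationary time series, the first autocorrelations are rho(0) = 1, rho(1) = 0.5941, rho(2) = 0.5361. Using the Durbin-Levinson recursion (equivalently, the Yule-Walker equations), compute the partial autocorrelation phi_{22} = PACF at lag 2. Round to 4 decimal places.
\phi_{22} = 0.2830

The PACF at lag k is phi_{kk}, the last component of the solution
to the Yule-Walker system G_k phi = r_k where
  (G_k)_{ij} = rho(|i - j|), (r_k)_i = rho(i), i,j = 1..k.
Equivalently, Durbin-Levinson gives phi_{kk} iteratively:
  phi_{11} = rho(1)
  phi_{kk} = [rho(k) - sum_{j=1..k-1} phi_{k-1,j} rho(k-j)]
            / [1 - sum_{j=1..k-1} phi_{k-1,j} rho(j)],
  phi_{k,j} = phi_{k-1,j} - phi_{kk} phi_{k-1,k-j},  j = 1..k-1.
Step k = 1:
  phi_11 = rho(1) = 0.5941.
Step k = 2:
  phi_22 = [rho(2) - phi_11 rho(1)] / [1 - phi_11 rho(1)] = [0.5361 - (0.5941)(0.5941)] / [1 - (0.5941)(0.5941)]
         = 0.18314519 / 0.64704519 = 0.283.
Therefore phi_{22} = 0.2830.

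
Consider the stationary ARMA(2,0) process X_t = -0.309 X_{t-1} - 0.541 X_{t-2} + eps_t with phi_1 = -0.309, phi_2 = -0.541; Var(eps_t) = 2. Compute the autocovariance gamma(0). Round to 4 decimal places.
\gamma(0) = 2.9460

Multiply the model equation by X_{t-k} and take expectations. With theta_0 = psi_0 = 1 and psi_j the MA(infinity) weights, this gives
  gamma(k) - sum_i phi_i gamma(k-i) = c_k,
  c_k = sigma^2 * sum_{j=k..q} theta_j psi_{j-k}   (c_k = 0 for k > q),
using gamma(-m) = gamma(m).
Pure AR (q = 0): c_0 = sigma^2 = 2, c_k = 0 for k >= 1.
Equations for k = 0, 1, 2 (AR order 2, c_2 = 0):
  (E0) gamma(0) = phi_1 gamma(1) + phi_2 gamma(2) + c_0
  (E1) gamma(1) = phi_1 gamma(0) + phi_2 gamma(1) + c_1
  (E2) gamma(2) = phi_1 gamma(1) + phi_2 gamma(0)
From (E1): gamma(1) = A gamma(0) + B with
  A = phi_1 / (1 - phi_2) = -0.309 / 1.541 = -0.200519,   B = c_1 / (1 - phi_2) = 0 / 1.541 = 0.
Insert (E2) into (E0): gamma(0) (1 - phi_2^2) = phi_1 (1 + phi_2) gamma(1) + c_0.
  phi_1 (1 + phi_2) = (-0.309)(0.459) = -0.141831,   1 - phi_2^2 = 0.707319.
Replace gamma(1) by A gamma(0) + B and collect gamma(0):
  gamma(0) [0.707319 - (-0.141831)(-0.200519)] = c_0 = 2
  gamma(0) * 0.678879 = 2
  gamma(0) = 2 / 0.678879 = 2.946032.
Therefore gamma(0) = 2.9460 (to 4 decimal places).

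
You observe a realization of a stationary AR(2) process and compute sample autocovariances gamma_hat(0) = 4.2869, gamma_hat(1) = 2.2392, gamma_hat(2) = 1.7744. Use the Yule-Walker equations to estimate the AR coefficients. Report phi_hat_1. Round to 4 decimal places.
\hat\phi_{1} = 0.4210

The Yule-Walker equations for an AR(p) process read, in matrix form,
  Gamma_p phi = r_p,   with   (Gamma_p)_{ij} = gamma(|i - j|),
                       (r_p)_i = gamma(i),   i,j = 1..p.
Substitute the sample gammas (Toeplitz matrix and right-hand side of size 2):
  Gamma_p = [[4.2869, 2.2392], [2.2392, 4.2869]]
  r_p     = [2.2392, 1.7744]
Written out:
  4.2869 phi_1 + 2.2392 phi_2 = 2.2392
  2.2392 phi_1 + 4.2869 phi_2 = 1.7744
Solve by Cramer's rule:
  det = gamma(0)^2 - gamma(1)^2 = (4.2869)^2 - (2.2392)^2 = 18.37751161 - 5.01401664 = 13.36349497
  phi_hat_1 = [gamma(1) gamma(0) - gamma(1) gamma(2)] / det = [(2.2392)(4.2869) - (2.2392)(1.7744)] / 13.36349497 = 5.62599 / 13.36349497 = 0.421
  phi_hat_2 = [gamma(0) gamma(2) - gamma(1)^2] / det = [(4.2869)(1.7744) - (2.2392)^2] / 13.36349497 = 2.59265872 / 13.36349497 = 0.194
So phi_hat = [0.4210, 0.1940].
Therefore phi_hat_1 = 0.4210.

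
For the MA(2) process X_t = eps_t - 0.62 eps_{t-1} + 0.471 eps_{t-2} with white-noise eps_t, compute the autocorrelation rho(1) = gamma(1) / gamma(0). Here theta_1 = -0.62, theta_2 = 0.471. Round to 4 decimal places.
\rho(1) = -0.5678

For an MA(q) process with theta_0 = 1, the autocovariance is
  gamma(k) = sigma^2 * sum_{i=0..q-k} theta_i * theta_{i+k},
and rho(k) = gamma(k) / gamma(0). Sigma^2 cancels.
  numerator   = (1)*(-0.62) + (-0.62)*(0.471) = -0.91202.
  denominator = (1)^2 + (-0.62)^2 + (0.471)^2 = 1.606241.
  rho(1) = -0.91202 / 1.606241 = -0.5678.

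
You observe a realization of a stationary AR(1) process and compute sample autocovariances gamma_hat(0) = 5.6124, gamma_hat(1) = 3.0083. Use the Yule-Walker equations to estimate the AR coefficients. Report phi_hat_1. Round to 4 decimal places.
\hat\phi_{1} = 0.5360

The Yule-Walker equations for an AR(p) process read, in matrix form,
  Gamma_p phi = r_p,   with   (Gamma_p)_{ij} = gamma(|i - j|),
                       (r_p)_i = gamma(i),   i,j = 1..p.
Substitute the sample gammas (Toeplitz matrix and right-hand side of size 1):
  Gamma_p = [[5.6124]]
  r_p     = [3.0083]
With p = 1 this is the single equation gamma(0) phi_1 = gamma(1):
  phi_hat_1 = gamma(1) / gamma(0) = 3.0083 / 5.6124 = 0.5360.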